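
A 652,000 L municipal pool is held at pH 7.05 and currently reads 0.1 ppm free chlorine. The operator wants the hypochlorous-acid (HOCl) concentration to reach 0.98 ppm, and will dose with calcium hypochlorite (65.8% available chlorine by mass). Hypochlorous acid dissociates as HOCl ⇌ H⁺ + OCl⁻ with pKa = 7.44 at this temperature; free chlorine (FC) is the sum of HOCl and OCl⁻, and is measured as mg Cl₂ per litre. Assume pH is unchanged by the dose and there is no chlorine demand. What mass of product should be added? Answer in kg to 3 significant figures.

1.27 kg

[OCl⁻]/[HOCl] = 10^(pH − pKa) = 10^(7.05 − 7.44) = 0.4074; fraction as HOCl = 1/(1 + 0.4074) = 0.7105.
Free chlorine required for 0.98 ppm HOCl: 0.98 / 0.7105 = 1.379 ppm.
FC to add: 1.379 − 0.1 = 1.279 mg/L as Cl₂.
Cl₂ equivalent: 1.279 mg/L × 652,000 L = 834.1 g.
Product at 65.8% available Cl: 834.1 / 0.658 = 1268 g.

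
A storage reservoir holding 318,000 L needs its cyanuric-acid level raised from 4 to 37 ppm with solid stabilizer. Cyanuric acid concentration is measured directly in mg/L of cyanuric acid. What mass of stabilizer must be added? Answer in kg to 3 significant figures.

10.5 kg

CYA to add: (37 − 4) = 33 mg/L × 318,000 L = 10,490 g cyanuric acid.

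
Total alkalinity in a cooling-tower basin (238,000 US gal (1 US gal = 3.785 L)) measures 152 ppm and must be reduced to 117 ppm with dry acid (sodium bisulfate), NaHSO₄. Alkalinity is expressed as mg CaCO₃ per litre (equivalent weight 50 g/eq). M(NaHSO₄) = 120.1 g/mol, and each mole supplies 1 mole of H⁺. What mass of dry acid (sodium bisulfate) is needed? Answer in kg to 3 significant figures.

75.7 kg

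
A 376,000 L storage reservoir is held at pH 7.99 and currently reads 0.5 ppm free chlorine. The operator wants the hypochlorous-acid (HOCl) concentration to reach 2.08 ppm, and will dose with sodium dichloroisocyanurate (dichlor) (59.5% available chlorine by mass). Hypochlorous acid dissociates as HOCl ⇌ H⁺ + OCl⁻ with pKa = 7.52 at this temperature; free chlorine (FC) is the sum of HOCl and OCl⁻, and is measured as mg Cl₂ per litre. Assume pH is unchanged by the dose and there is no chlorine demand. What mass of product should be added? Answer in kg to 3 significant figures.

[OCl⁻]/[HOCl] = 10^(pH − pKa) = 10^(7.99 − 7.52) = 2.951; fraction as HOCl = 1/(1 + 2.951) = 0.2531.
Free chlorine required for 2.08 ppm HOCl: 2.08 / 0.2531 = 8.219 ppm.
FC to add: 8.219 − 0.5 = 7.719 mg/L as Cl₂.
Cl₂ equivalent: 7.719 mg/L × 376,000 L = 2902 g.
Product at 59.5% available Cl: 2902 / 0.595 = 4878 g.

4.88 kg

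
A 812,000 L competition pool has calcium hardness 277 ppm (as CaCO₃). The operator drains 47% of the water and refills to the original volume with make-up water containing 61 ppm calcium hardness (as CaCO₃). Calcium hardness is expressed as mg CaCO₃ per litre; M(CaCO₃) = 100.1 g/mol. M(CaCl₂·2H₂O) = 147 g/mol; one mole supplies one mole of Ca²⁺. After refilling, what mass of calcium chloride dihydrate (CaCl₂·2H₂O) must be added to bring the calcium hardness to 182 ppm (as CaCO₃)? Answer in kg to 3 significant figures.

After draining 47% and refilling: 277 × 0.53 + 61 × 0.47 = 175.48 ppm.
Deficit to target: 182 − 175.48 = 6.52 mg/L.
As CaCO₃: 6.52 mg/L × 812,000 L = 5294 g; ÷ 100.1 = 52.89 mol Ca²⁺.
Mass: 52.89 × 147 = 7775 g.

7.77 kg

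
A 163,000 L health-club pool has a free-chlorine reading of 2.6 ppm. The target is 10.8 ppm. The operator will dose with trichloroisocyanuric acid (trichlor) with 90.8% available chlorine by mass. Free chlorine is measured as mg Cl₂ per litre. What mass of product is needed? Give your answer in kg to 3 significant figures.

Chlorine deficit: 10.8 − 2.6 = 8.2 ppm = 8.2 mg/L as Cl₂.
Cl₂ equivalent needed: 8.2 mg/L × 163,000 L = 1,337,000 mg = 1337 g.
Product at 90.8% available chlorine: 1337 / 0.908 = 1472 g.

1.47 kg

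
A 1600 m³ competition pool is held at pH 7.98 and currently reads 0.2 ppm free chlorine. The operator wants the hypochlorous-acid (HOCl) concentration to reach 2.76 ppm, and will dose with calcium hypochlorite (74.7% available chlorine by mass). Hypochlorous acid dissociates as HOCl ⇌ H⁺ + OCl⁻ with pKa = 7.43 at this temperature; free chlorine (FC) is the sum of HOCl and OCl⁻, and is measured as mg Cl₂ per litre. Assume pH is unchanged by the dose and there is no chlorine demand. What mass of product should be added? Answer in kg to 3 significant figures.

26.5 kg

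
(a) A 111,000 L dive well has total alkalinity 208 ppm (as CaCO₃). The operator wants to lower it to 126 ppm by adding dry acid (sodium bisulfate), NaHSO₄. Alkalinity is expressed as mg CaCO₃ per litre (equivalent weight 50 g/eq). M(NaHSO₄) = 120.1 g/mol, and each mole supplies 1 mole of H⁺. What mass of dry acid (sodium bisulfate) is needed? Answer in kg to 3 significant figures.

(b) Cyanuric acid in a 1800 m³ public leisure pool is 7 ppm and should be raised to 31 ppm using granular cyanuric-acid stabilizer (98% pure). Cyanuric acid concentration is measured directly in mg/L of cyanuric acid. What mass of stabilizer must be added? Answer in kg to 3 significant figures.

(a) Alkalinity to neutralize: (208 − 126) = 82 mg/L as CaCO₃ × 111,000 L = 9102 g as CaCO₃.
(a) Equivalents of H⁺ required: 9102 ÷ 50 g/eq = 182 eq = 182 mol NaHSO₄.
(a) Mass of NaHSO₄: 182 × 120.1 = 21,860 g.

(b) Volume: 1800 m³ = 1,800,000 L.
(b) CYA to add: (31 − 7) = 24 mg/L × 1,800,000 L = 43,200 g cyanuric acid.
(b) At 98% purity: 43,200 / 0.98 = 44,080 g product.

(a) 21.9 kg; (b) 44.1 kg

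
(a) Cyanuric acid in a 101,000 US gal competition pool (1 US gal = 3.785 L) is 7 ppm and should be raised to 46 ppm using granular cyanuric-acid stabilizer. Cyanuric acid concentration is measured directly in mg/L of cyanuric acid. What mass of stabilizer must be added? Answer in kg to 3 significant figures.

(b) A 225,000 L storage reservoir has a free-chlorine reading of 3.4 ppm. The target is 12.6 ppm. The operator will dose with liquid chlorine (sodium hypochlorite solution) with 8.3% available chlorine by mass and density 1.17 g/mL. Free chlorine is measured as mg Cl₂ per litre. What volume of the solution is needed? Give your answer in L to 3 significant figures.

(a) Volume: 101,000 US gal × 3.785 L/gal = 382,285 L.
(a) CYA to add: (46 − 7) = 39 mg/L × 382,285 L = 14,910 g cyanuric acid.

(b) Chlorine deficit: 12.6 − 3.4 = 9.2 ppm = 9.2 mg/L as Cl₂.
(b) Cl₂ equivalent needed: 9.2 mg/L × 225,000 L = 2,070,000 mg = 2070 g.
(b) Product at 8.3% available chlorine: 2070 / 0.083 = 24,940 g.
(b) Volume at density 1.17 g/mL: 24,940 g ÷ 1.17 g/mL = 21,320 mL.

(a) 14.9 kg; (b) 21.3 L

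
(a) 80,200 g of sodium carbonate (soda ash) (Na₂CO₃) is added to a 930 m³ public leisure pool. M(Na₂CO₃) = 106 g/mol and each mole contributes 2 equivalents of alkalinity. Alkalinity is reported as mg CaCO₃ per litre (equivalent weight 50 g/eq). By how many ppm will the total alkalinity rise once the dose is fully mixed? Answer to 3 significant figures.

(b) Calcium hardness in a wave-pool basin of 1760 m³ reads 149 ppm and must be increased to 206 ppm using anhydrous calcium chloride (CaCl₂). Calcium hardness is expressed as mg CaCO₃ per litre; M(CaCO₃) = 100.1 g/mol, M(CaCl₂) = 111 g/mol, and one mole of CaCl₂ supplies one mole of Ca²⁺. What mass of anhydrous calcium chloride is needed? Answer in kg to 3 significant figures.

(a) Volume: 930 m³ = 930,000 L.
(a) Moles of Na₂CO₃: 80,200 g ÷ 106 g/mol = 756.6 mol → 1513 eq of alkalinity.
(a) As CaCO₃: 1513 eq × 50 g/eq = 75,660 g.
(a) Rise: 75,660 g / 930,000 L × 1000 = 81.36 mg/L.

(b) Volume: 1760 m³ = 1,760,000 L.
(b) Hardness to add: (206 − 149) = 57 mg/L as CaCO₃ × 1,760,000 L = 100,300 g as CaCO₃.
(b) Moles of Ca²⁺ (1 mol Ca²⁺ ≡ 1 mol CaCO₃): 100,300 / 100.1 g/mol = 1002 mol.
(b) Mass of CaCl₂: 1002 × 111 = 111,200 g.

(a) 81.4 ppm; (b) 111 kg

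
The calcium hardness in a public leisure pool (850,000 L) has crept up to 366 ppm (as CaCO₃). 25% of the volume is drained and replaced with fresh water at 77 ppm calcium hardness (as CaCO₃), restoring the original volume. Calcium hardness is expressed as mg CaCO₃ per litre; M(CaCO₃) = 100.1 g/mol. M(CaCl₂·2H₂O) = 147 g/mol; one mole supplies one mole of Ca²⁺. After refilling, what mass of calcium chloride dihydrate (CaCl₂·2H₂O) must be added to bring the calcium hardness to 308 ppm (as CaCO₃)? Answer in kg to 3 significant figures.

17.8 kg

After draining 25% and refilling: 366 × 0.75 + 77 × 0.25 = 293.75 ppm.
Deficit to target: 308 − 293.75 = 14.25 mg/L.
As CaCO₃: 14.25 mg/L × 850,000 L = 12,110 g; ÷ 100.1 = 121 mol Ca²⁺.
Mass: 121 × 147 = 17,790 g.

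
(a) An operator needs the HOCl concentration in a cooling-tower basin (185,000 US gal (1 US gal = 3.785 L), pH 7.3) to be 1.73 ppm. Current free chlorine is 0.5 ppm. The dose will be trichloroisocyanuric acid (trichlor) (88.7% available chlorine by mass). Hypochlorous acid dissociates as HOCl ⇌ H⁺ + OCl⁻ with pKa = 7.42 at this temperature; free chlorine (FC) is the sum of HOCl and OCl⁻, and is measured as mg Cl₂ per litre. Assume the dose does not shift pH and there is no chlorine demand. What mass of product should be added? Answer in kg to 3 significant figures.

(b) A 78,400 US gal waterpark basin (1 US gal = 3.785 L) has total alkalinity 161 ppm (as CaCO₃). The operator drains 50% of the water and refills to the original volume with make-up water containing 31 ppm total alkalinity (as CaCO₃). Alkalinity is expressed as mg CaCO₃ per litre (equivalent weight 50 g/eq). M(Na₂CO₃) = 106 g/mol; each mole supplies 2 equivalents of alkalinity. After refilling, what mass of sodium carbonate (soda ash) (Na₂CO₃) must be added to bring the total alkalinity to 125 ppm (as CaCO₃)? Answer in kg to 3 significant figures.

(a) 2.01 kg; (b) 9.12 kg

(a) Volume: 185,000 US gal × 3.785 L/gal = 700,225 L.
(a) [OCl⁻]/[HOCl] = 10^(pH − pKa) = 10^(7.3 − 7.42) = 0.7586; fraction as HOCl = 1/(1 + 0.7586) = 0.5686.
(a) Free chlorine required for 1.73 ppm HOCl: 1.73 / 0.5686 = 3.042 ppm.
(a) FC to add: 3.042 − 0.5 = 2.542 mg/L as Cl₂.
(a) Cl₂ equivalent: 2.542 mg/L × 700,225 L = 1780 g.
(a) Product at 88.7% available Cl: 1780 / 0.887 = 2007 g.

(b) Volume: 78,400 US gal × 3.785 L/gal = 296,744 L.
(b) After draining 50% and refilling: 161 × 0.50 + 31 × 0.50 = 96 ppm.
(b) Deficit to target: 125 − 96 = 29 mg/L.
(b) As CaCO₃: 29 mg/L × 296,744 L = 8606 g; ÷ 50 g/eq ÷ 2 = 86.06 mol Na₂CO₃.
(b) Mass: 86.06 × 106 = 9122 g.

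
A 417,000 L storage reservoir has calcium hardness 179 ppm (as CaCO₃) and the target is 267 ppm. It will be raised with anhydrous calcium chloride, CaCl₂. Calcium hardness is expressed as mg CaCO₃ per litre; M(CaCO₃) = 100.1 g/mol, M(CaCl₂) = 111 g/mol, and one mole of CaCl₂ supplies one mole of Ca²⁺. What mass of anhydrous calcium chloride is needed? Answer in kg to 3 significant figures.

40.7 kg

Hardness to add: (267 − 179) = 88 mg/L as CaCO₃ × 417,000 L = 36,700 g as CaCO₃.
Moles of Ca²⁺ (1 mol Ca²⁺ ≡ 1 mol CaCO₃): 36,700 / 100.1 g/mol = 366.6 mol.
Mass of CaCl₂: 366.6 × 111 = 40,690 g.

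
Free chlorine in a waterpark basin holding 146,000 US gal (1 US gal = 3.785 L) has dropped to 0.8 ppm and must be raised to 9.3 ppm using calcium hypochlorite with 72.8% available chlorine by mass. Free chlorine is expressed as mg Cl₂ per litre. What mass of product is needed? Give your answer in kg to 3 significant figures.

6.45 kg

Volume: 146,000 US gal × 3.785 L/gal = 552,610 L.
Chlorine deficit: 9.3 − 0.8 = 8.5 ppm = 8.5 mg/L as Cl₂.
Cl₂ equivalent needed: 8.5 mg/L × 552,610 L = 4,697,000 mg = 4697 g.
Product at 72.8% available chlorine: 4697 / 0.728 = 6452 g.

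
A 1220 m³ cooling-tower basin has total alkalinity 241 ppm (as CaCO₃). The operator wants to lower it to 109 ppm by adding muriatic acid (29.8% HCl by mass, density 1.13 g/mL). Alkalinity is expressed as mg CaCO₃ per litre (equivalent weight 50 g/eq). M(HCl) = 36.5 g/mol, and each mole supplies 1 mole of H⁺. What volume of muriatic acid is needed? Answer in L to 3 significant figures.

Volume: 1220 m³ = 1,220,000 L.
Alkalinity to neutralize: (241 − 109) = 132 mg/L as CaCO₃ × 1,220,000 L = 161,000 g as CaCO₃.
Equivalents of H⁺ required: 161,000 ÷ 50 g/eq = 3221 eq = 3221 mol HCl.
Mass of HCl: 3221 × 36.5 = 117,600 g.
Mass of 29.8% solution: 117,600 / 0.298 = 394,500 g.
Volume: 394,500 g ÷ 1.13 g/mL = 349,100 mL.

349 L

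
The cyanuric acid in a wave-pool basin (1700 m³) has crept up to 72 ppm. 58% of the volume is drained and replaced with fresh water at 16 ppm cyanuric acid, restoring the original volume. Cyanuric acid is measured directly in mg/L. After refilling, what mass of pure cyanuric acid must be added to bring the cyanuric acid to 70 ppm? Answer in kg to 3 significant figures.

Volume: 1700 m³ = 1,700,000 L.
After draining 58% and refilling: 72 × 0.42 + 16 × 0.58 = 39.52 ppm.
Deficit to target: 70 − 39.52 = 30.48 mg/L.
Mass: 30.48 mg/L × 1,700,000 L = 51,820 g cyanuric acid.

51.8 kg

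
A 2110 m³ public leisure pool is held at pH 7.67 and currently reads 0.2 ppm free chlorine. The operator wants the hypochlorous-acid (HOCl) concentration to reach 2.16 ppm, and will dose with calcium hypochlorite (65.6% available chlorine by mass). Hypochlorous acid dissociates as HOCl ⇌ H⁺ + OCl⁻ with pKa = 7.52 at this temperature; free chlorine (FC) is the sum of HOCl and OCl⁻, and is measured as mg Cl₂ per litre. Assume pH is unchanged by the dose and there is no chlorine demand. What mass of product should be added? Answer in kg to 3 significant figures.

16.1 kg

Volume: 2110 m³ = 2,110,000 L.
[OCl⁻]/[HOCl] = 10^(pH − pKa) = 10^(7.67 − 7.52) = 1.413; fraction as HOCl = 1/(1 + 1.413) = 0.4145.
Free chlorine required for 2.16 ppm HOCl: 2.16 / 0.4145 = 5.211 ppm.
FC to add: 5.211 − 0.2 = 5.011 mg/L as Cl₂.
Cl₂ equivalent: 5.011 mg/L × 2,110,000 L = 10,570 g.
Product at 65.6% available Cl: 10,570 / 0.656 = 16,120 g.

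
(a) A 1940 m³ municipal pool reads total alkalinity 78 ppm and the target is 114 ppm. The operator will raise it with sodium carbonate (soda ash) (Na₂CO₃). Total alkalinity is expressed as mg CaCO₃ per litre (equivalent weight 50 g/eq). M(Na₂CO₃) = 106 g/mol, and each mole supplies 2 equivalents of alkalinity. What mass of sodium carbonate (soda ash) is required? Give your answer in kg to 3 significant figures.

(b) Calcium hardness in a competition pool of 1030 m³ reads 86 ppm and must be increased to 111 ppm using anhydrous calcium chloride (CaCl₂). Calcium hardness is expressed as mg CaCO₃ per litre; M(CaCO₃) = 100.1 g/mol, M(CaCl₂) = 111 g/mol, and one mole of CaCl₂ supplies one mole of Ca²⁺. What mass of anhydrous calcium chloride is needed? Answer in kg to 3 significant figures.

(a) 74.0 kg; (b) 28.6 kg

(a) Volume: 1940 m³ = 1,940,000 L.
(a) Alkalinity to add: (114 − 78) = 36 mg/L as CaCO₃ × 1,940,000 L = 69,840 g as CaCO₃.
(a) Equivalents: 69,840 g ÷ 50 g/eq = 1397 eq.
(a) Each mole of Na₂CO₃ supplies 2 eq, so 1397 / 2 = 698.4 mol.
(a) Mass: 698.4 mol × 106 g/mol = 74,030 g.

(b) Volume: 1030 m³ = 1,030,000 L.
(b) Hardness to add: (111 − 86) = 25 mg/L as CaCO₃ × 1,030,000 L = 25,750 g as CaCO₃.
(b) Moles of Ca²⁺ (1 mol Ca²⁺ ≡ 1 mol CaCO₃): 25,750 / 100.1 g/mol = 257.2 mol.
(b) Mass of CaCl₂: 257.2 × 111 = 28,550 g.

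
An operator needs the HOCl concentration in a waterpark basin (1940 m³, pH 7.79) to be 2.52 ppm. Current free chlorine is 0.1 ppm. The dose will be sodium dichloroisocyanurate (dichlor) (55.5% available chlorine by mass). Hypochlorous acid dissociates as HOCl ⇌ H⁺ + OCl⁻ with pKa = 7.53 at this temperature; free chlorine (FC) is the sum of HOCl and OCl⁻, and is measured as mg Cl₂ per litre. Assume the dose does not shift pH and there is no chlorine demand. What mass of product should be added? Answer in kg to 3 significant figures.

24.5 kg

Volume: 1940 m³ = 1,940,000 L.
[OCl⁻]/[HOCl] = 10^(pH − pKa) = 10^(7.79 − 7.53) = 1.82; fraction as HOCl = 1/(1 + 1.82) = 0.3546.
Free chlorine required for 2.52 ppm HOCl: 2.52 / 0.3546 = 7.106 ppm.
FC to add: 7.106 − 0.1 = 7.006 mg/L as Cl₂.
Cl₂ equivalent: 7.006 mg/L × 1,940,000 L = 13,590 g.
Product at 55.5% available Cl: 13,590 / 0.555 = 24,490 g.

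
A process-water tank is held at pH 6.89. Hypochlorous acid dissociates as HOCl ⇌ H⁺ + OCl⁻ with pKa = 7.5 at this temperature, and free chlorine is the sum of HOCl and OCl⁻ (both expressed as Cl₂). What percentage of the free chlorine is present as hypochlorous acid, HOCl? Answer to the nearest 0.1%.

80.3%

[OCl⁻]/[HOCl] = 10^(pH − pKa) = 10^(6.89 − 7.5) = 10^-0.61 = 0.2455.
Fraction as HOCl = 1 / (1 + 0.2455) = 0.8029.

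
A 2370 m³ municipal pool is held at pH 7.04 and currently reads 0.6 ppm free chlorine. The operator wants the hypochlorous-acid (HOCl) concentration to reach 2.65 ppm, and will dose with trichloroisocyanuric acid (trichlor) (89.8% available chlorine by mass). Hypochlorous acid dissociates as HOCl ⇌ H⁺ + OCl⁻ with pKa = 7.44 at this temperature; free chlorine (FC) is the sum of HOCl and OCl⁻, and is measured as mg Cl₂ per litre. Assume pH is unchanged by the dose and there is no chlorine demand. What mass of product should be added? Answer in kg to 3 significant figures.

Volume: 2370 m³ = 2,370,000 L.
[OCl⁻]/[HOCl] = 10^(pH − pKa) = 10^(7.04 − 7.44) = 0.3981; fraction as HOCl = 1/(1 + 0.3981) = 0.7153.
Free chlorine required for 2.65 ppm HOCl: 2.65 / 0.7153 = 3.705 ppm.
FC to add: 3.705 − 0.6 = 3.105 mg/L as Cl₂.
Cl₂ equivalent: 3.105 mg/L × 2,370,000 L = 7359 g.
Product at 89.8% available Cl: 7359 / 0.898 = 8195 g.

8.19 kg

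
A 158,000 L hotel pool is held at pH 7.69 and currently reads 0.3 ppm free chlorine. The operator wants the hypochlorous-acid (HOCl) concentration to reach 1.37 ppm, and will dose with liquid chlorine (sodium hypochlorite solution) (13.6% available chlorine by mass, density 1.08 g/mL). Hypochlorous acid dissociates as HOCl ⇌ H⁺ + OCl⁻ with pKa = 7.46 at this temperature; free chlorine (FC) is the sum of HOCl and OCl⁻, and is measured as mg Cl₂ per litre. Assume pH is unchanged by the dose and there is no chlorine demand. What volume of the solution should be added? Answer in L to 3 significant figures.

[OCl⁻]/[HOCl] = 10^(pH − pKa) = 10^(7.69 − 7.46) = 1.698; fraction as HOCl = 1/(1 + 1.698) = 0.3706.
Free chlorine required for 1.37 ppm HOCl: 1.37 / 0.3706 = 3.697 ppm.
FC to add: 3.697 − 0.3 = 3.397 mg/L as Cl₂.
Cl₂ equivalent: 3.397 mg/L × 158,000 L = 536.7 g.
Product at 13.6% available Cl: 536.7 / 0.136 = 3946 g.
Volume: 3946 g ÷ 1.08 g/mL = 3654 mL.

3.65 L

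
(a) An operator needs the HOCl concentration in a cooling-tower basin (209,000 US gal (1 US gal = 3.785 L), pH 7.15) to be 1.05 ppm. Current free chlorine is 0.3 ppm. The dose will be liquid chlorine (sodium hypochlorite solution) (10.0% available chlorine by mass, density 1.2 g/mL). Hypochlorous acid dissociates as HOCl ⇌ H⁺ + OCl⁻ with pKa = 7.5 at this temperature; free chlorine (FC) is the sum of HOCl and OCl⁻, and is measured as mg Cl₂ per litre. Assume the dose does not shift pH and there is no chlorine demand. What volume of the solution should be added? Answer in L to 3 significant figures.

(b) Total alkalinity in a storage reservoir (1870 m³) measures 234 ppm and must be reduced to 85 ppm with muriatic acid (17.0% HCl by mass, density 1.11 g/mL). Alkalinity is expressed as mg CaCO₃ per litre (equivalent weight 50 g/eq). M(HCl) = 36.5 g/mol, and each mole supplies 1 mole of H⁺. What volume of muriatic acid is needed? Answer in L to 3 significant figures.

(a) 8.04 L; (b) 1,080 L

(a) Volume: 209,000 US gal × 3.785 L/gal = 791,065 L.
(a) [OCl⁻]/[HOCl] = 10^(pH − pKa) = 10^(7.15 − 7.5) = 0.4467; fraction as HOCl = 1/(1 + 0.4467) = 0.6912.
(a) Free chlorine required for 1.05 ppm HOCl: 1.05 / 0.6912 = 1.519 ppm.
(a) FC to add: 1.519 − 0.3 = 1.219 mg/L as Cl₂.
(a) Cl₂ equivalent: 1.219 mg/L × 791,065 L = 964.3 g.
(a) Product at 10.0% available Cl: 964.3 / 0.1 = 9643 g.
(a) Volume: 9643 g ÷ 1.2 g/mL = 8036 mL.

(b) Volume: 1870 m³ = 1,870,000 L.
(b) Alkalinity to neutralize: (234 − 85) = 149 mg/L as CaCO₃ × 1,870,000 L = 278,600 g as CaCO₃.
(b) Equivalents of H⁺ required: 278,600 ÷ 50 g/eq = 5573 eq = 5573 mol HCl.
(b) Mass of HCl: 5573 × 36.5 = 203,400 g.
(b) Mass of 17.0% solution: 203,400 / 0.17 = 1,196,000 g.
(b) Volume: 1,196,000 g ÷ 1.11 g/mL = 1,078,000 mL.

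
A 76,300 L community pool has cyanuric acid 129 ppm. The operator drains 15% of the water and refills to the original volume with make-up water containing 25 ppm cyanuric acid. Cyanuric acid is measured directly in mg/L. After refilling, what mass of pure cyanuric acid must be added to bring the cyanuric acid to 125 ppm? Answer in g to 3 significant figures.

After draining 15% and refilling: 129 × 0.85 + 25 × 0.15 = 113.4 ppm.
Deficit to target: 125 − 113.4 = 11.6 mg/L.
Mass: 11.6 mg/L × 76,300 L = 885.1 g cyanuric acid.

885 g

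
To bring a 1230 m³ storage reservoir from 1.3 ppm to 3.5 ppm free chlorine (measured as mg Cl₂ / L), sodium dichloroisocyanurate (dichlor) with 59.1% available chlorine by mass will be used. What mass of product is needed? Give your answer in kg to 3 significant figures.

Volume: 1230 m³ = 1,230,000 L.
Chlorine deficit: 3.5 − 1.3 = 2.2 ppm = 2.2 mg/L as Cl₂.
Cl₂ equivalent needed: 2.2 mg/L × 1,230,000 L = 2,706,000 mg = 2706 g.
Product at 59.1% available chlorine: 2706 / 0.591 = 4579 g.

4.58 kg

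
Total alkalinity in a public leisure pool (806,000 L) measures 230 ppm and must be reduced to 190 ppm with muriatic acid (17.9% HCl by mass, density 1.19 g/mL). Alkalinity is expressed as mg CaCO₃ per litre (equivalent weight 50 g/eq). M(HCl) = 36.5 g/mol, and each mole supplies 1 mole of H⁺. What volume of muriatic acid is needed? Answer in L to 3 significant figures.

Alkalinity to neutralize: (230 − 190) = 40 mg/L as CaCO₃ × 806,000 L = 32,240 g as CaCO₃.
Equivalents of H⁺ required: 32,240 ÷ 50 g/eq = 644.8 eq = 644.8 mol HCl.
Mass of HCl: 644.8 × 36.5 = 23,540 g.
Mass of 17.9% solution: 23,540 / 0.179 = 131,500 g.
Volume: 131,500 g ÷ 1.19 g/mL = 110,500 mL.

110 L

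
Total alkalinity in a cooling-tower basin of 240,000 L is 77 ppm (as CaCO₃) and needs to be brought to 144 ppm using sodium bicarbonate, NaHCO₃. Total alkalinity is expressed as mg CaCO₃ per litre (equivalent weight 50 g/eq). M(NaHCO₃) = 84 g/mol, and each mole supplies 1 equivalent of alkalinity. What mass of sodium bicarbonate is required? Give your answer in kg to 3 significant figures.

27.0 kg

Alkalinity to add: (144 − 77) = 67 mg/L as CaCO₃ × 240,000 L = 16,080 g as CaCO₃.
Equivalents: 16,080 g ÷ 50 g/eq = 321.6 eq.
NaHCO₃ supplies 1 eq per mole → 321.6 mol.
Mass: 321.6 mol × 84 g/mol = 27,010 g.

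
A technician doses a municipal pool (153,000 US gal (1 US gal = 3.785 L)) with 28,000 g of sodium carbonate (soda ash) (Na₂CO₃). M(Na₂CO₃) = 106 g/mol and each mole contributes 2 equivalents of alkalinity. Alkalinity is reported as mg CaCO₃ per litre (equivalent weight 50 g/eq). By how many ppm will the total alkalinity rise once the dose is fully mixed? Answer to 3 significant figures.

45.6 ppm

Volume: 153,000 US gal × 3.785 L/gal = 579,105 L.
Moles of Na₂CO₃: 28,000 g ÷ 106 g/mol = 264.2 mol → 528.3 eq of alkalinity.
As CaCO₃: 528.3 eq × 50 g/eq = 26,420 g.
Rise: 26,420 g / 579,105 L × 1000 = 45.61 mg/L.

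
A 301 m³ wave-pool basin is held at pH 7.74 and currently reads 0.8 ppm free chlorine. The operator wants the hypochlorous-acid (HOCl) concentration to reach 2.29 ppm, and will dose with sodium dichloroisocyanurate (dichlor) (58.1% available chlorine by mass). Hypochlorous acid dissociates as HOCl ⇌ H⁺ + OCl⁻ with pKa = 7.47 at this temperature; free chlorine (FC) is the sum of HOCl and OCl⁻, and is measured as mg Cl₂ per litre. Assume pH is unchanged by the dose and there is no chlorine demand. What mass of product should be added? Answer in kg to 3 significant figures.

2.98 kg

Volume: 301 m³ = 301,000 L.
[OCl⁻]/[HOCl] = 10^(pH − pKa) = 10^(7.74 − 7.47) = 1.862; fraction as HOCl = 1/(1 + 1.862) = 0.3494.
Free chlorine required for 2.29 ppm HOCl: 2.29 / 0.3494 = 6.554 ppm.
FC to add: 6.554 − 0.8 = 5.754 mg/L as Cl₂.
Cl₂ equivalent: 5.754 mg/L × 301,000 L = 1732 g.
Product at 58.1% available Cl: 1732 / 0.581 = 2981 g.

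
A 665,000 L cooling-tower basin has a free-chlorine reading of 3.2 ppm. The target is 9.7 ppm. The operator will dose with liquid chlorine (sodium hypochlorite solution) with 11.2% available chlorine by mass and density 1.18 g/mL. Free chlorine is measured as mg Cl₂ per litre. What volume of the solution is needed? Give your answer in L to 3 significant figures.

32.7 L

Chlorine deficit: 9.7 − 3.2 = 6.5 ppm = 6.5 mg/L as Cl₂.
Cl₂ equivalent needed: 6.5 mg/L × 665,000 L = 4,322,000 mg = 4322 g.
Product at 11.2% available chlorine: 4322 / 0.112 = 38,590 g.
Volume at density 1.18 g/mL: 38,590 g ÷ 1.18 g/mL = 32,710 mL.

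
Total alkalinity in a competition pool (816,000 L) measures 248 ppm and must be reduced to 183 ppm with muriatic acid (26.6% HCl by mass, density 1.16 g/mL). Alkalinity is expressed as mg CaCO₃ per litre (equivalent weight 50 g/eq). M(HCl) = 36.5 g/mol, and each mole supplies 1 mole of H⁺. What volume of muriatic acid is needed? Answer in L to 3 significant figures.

125 L

Alkalinity to neutralize: (248 − 183) = 65 mg/L as CaCO₃ × 816,000 L = 53,040 g as CaCO₃.
Equivalents of H⁺ required: 53,040 ÷ 50 g/eq = 1061 eq = 1061 mol HCl.
Mass of HCl: 1061 × 36.5 = 38,720 g.
Mass of 26.6% solution: 38,720 / 0.266 = 145,600 g.
Volume: 145,600 g ÷ 1.16 g/mL = 125,500 mL.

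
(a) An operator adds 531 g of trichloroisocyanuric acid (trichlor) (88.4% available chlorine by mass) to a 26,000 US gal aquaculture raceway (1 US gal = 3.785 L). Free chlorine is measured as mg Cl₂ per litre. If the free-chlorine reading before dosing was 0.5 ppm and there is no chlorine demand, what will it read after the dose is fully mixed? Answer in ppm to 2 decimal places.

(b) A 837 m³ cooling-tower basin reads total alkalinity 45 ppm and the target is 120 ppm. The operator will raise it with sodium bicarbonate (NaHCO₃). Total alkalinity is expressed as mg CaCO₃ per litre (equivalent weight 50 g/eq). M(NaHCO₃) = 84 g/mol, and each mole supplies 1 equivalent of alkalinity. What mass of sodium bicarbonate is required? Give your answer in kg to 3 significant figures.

(a) Volume: 26,000 US gal × 3.785 L/gal = 98,410 L.
(a) Available chlorine delivered: 531 g × 0.884 = 469.4 g as Cl₂.
(a) Concentration rise: 469.4 g / 98,410 L = 4.77 mg/L = 4.77 ppm.
(a) Final FC: 0.5 + 4.77 = 5.27 ppm.

(b) Volume: 837 m³ = 837,000 L.
(b) Alkalinity to add: (120 − 45) = 75 mg/L as CaCO₃ × 837,000 L = 62,780 g as CaCO₃.
(b) Equivalents: 62,780 g ÷ 50 g/eq = 1256 eq.
(b) NaHCO₃ supplies 1 eq per mole → 1256 mol.
(b) Mass: 1256 mol × 84 g/mol = 105,500 g.

(a) 5.27 ppm; (b) 105 kg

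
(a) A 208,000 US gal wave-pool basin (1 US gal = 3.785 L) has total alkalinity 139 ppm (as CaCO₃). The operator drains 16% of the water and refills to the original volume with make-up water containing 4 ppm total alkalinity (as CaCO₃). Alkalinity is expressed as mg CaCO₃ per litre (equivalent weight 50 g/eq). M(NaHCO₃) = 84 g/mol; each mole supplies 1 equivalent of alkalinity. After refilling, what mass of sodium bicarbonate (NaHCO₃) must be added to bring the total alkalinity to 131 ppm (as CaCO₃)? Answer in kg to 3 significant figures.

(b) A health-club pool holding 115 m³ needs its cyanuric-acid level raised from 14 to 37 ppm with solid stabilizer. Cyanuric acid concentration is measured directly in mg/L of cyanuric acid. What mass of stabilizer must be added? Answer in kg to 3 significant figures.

(a) 18.0 kg; (b) 2.65 kg

(a) Volume: 208,000 US gal × 3.785 L/gal = 787,280 L.
(a) After draining 16% and refilling: 139 × 0.84 + 4 × 0.16 = 117.4 ppm.
(a) Deficit to target: 131 − 117.4 = 13.6 mg/L.
(a) As CaCO₃: 13.6 mg/L × 787,280 L = 10,710 g; ÷ 50 g/eq ÷ 1 = 214.1 mol NaHCO₃.
(a) Mass: 214.1 × 84 = 17,990 g.

(b) Volume: 115 m³ = 115,000 L.
(b) CYA to add: (37 − 14) = 23 mg/L × 115,000 L = 2645 g cyanuric acid.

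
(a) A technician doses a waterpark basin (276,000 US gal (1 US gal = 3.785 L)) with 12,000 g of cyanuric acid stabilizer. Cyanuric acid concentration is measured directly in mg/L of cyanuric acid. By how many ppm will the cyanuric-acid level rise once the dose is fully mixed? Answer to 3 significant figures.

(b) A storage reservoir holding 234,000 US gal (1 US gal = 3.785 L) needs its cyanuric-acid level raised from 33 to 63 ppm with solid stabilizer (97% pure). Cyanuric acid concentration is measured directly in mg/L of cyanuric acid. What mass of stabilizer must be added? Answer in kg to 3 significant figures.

(a) Volume: 276,000 US gal × 3.785 L/gal = 1,044,660 L.
(a) Rise: 12,000 g / 1,044,660 L × 1000 = 11.49 mg/L.

(b) Volume: 234,000 US gal × 3.785 L/gal = 885,690 L.
(b) CYA to add: (63 − 33) = 30 mg/L × 885,690 L = 26,570 g cyanuric acid.
(b) At 97% purity: 26,570 / 0.97 = 27,390 g product.

(a) 11.5 ppm; (b) 27.4 kg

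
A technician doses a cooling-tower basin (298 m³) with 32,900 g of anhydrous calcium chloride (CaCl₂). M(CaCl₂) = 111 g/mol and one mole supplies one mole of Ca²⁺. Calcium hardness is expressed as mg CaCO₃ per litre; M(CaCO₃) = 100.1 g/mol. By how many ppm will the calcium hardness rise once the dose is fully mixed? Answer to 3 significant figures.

Volume: 298 m³ = 298,000 L.
Moles of Ca²⁺: 32,900 g ÷ 111 g/mol = 296.4 mol.
As CaCO₃: 296.4 mol × 100.1 g/mol = 29,670 g.
Rise: 29,670 g / 298,000 L × 1000 = 99.56 mg/L.

99.6 ppm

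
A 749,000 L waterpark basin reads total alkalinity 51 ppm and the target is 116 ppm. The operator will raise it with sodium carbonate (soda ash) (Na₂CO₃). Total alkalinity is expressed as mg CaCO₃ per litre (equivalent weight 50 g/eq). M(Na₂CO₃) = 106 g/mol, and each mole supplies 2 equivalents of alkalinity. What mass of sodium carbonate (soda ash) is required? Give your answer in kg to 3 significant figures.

Alkalinity to add: (116 − 51) = 65 mg/L as CaCO₃ × 749,000 L = 48,680 g as CaCO₃.
Equivalents: 48,680 g ÷ 50 g/eq = 973.7 eq.
Each mole of Na₂CO₃ supplies 2 eq, so 973.7 / 2 = 486.9 mol.
Mass: 486.9 mol × 106 g/mol = 51,610 g.

51.6 kg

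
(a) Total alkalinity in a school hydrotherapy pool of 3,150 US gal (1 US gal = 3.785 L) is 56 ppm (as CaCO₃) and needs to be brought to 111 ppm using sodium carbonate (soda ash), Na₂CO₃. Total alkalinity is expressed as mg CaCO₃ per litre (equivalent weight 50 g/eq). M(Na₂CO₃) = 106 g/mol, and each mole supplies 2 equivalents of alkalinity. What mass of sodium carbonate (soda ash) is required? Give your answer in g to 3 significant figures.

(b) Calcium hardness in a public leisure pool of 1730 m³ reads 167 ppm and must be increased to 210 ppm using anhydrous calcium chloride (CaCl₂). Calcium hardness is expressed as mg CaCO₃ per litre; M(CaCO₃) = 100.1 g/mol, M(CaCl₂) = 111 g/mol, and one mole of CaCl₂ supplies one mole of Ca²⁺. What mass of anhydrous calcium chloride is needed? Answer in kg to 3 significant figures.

(a) Volume: 3,150 US gal × 3.785 L/gal = 11,923 L.
(a) Alkalinity to add: (111 − 56) = 55 mg/L as CaCO₃ × 11,923 L = 655.8 g as CaCO₃.
(a) Equivalents: 655.8 g ÷ 50 g/eq = 13.12 eq.
(a) Each mole of Na₂CO₃ supplies 2 eq, so 13.12 / 2 = 6.558 mol.
(a) Mass: 6.558 mol × 106 g/mol = 695.1 g.

(b) Volume: 1730 m³ = 1,730,000 L.
(b) Hardness to add: (210 − 167) = 43 mg/L as CaCO₃ × 1,730,000 L = 74,390 g as CaCO₃.
(b) Moles of Ca²⁺ (1 mol Ca²⁺ ≡ 1 mol CaCO₃): 74,390 / 100.1 g/mol = 743.2 mol.
(b) Mass of CaCl₂: 743.2 × 111 = 82,490 g.

(a) 695 g; (b) 82.5 kg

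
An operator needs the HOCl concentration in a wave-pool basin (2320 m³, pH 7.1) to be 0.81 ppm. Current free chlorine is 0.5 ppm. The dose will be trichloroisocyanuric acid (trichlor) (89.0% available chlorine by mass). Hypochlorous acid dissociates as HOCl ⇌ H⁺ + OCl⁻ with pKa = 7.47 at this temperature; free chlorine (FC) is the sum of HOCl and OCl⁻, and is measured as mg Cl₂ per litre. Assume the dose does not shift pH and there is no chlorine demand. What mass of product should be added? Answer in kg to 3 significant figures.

Volume: 2320 m³ = 2,320,000 L.
[OCl⁻]/[HOCl] = 10^(pH − pKa) = 10^(7.1 − 7.47) = 0.4266; fraction as HOCl = 1/(1 + 0.4266) = 0.701.
Free chlorine required for 0.81 ppm HOCl: 0.81 / 0.701 = 1.156 ppm.
FC to add: 1.156 − 0.5 = 0.6555 mg/L as Cl₂.
Cl₂ equivalent: 0.6555 mg/L × 2,320,000 L = 1521 g.
Product at 89.0% available Cl: 1521 / 0.89 = 1709 g.

1.71 kg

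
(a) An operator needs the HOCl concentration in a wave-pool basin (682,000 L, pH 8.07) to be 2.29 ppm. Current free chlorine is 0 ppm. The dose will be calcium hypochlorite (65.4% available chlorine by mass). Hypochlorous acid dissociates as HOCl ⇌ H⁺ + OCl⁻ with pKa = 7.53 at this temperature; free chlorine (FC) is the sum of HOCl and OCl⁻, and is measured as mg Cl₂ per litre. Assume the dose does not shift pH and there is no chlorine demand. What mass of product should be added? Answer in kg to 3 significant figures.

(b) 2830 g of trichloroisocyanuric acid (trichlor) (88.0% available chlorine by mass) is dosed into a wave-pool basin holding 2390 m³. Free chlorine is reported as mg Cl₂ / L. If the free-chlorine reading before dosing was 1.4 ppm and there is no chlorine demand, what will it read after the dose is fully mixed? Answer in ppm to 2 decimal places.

(a) 10.7 kg; (b) 2.44 ppm

(a) [OCl⁻]/[HOCl] = 10^(pH − pKa) = 10^(8.07 − 7.53) = 3.467; fraction as HOCl = 1/(1 + 3.467) = 0.2238.
(a) Free chlorine required for 2.29 ppm HOCl: 2.29 / 0.2238 = 10.23 ppm.
(a) FC to add: 10.23 − 0 = 10.23 mg/L as Cl₂.
(a) Cl₂ equivalent: 10.23 mg/L × 682,000 L = 6977 g.
(a) Product at 65.4% available Cl: 6977 / 0.654 = 10,670 g.

(b) Volume: 2390 m³ = 2,390,000 L.
(b) Available chlorine delivered: 2830 g × 0.88 = 2490 g as Cl₂.
(b) Concentration rise: 2490 g / 2,390,000 L = 1.042 mg/L = 1.04 ppm.
(b) Final FC: 1.4 + 1.04 = 2.44 ppm.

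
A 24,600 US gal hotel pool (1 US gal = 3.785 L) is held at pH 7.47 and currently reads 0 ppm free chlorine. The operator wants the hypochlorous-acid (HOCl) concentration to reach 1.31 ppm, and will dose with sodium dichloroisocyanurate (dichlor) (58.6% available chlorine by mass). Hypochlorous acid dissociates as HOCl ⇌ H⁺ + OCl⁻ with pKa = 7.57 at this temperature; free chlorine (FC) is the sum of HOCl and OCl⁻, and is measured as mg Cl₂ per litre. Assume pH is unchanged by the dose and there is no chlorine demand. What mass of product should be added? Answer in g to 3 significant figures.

Volume: 24,600 US gal × 3.785 L/gal = 93,111 L.
[OCl⁻]/[HOCl] = 10^(pH − pKa) = 10^(7.47 − 7.57) = 0.7943; fraction as HOCl = 1/(1 + 0.7943) = 0.5573.
Free chlorine required for 1.31 ppm HOCl: 1.31 / 0.5573 = 2.351 ppm.
FC to add: 2.351 − 0 = 2.351 mg/L as Cl₂.
Cl₂ equivalent: 2.351 mg/L × 93,111 L = 218.9 g.
Product at 58.6% available Cl: 218.9 / 0.586 = 373.5 g.

373 g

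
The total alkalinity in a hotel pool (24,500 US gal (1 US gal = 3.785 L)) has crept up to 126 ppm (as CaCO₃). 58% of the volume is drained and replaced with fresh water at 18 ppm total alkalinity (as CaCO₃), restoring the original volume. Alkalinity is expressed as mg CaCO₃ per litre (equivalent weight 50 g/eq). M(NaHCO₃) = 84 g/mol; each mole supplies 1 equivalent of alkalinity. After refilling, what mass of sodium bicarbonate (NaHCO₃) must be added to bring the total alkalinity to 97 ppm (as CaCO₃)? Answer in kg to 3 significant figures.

Volume: 24,500 US gal × 3.785 L/gal = 92,732 L.
After draining 58% and refilling: 126 × 0.42 + 18 × 0.58 = 63.36 ppm.
Deficit to target: 97 − 63.36 = 33.64 mg/L.
As CaCO₃: 33.64 mg/L × 92,732 L = 3120 g; ÷ 50 g/eq ÷ 1 = 62.39 mol NaHCO₃.
Mass: 62.39 × 84 = 5241 g.

5.24 kg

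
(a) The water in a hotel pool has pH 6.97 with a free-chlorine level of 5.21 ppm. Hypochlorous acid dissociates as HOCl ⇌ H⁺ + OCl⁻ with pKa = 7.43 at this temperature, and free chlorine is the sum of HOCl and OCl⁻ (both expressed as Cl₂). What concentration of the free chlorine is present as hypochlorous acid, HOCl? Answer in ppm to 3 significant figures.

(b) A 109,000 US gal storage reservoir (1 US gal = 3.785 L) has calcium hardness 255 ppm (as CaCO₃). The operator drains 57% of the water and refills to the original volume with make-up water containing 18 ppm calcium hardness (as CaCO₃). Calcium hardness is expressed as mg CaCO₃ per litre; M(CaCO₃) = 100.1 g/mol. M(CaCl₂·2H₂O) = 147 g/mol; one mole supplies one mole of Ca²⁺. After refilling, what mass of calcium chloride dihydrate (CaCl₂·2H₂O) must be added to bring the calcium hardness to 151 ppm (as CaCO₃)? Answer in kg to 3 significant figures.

(a) [OCl⁻]/[HOCl] = 10^(pH − pKa) = 10^(6.97 − 7.43) = 10^-0.46 = 0.3467.
(a) Fraction as HOCl = 1 / (1 + 0.3467) = 0.7425.
(a) HOCl = 0.7425 × 5.21 ppm = 3.869 ppm.

(b) Volume: 109,000 US gal × 3.785 L/gal = 412,565 L.
(b) After draining 57% and refilling: 255 × 0.43 + 18 × 0.57 = 119.91 ppm.
(b) Deficit to target: 151 − 119.91 = 31.09 mg/L.
(b) As CaCO₃: 31.09 mg/L × 412,565 L = 12,830 g; ÷ 100.1 = 128.1 mol Ca²⁺.
(b) Mass: 128.1 × 147 = 18,840 g.

(a) 3.87 ppm; (b) 18.8 kg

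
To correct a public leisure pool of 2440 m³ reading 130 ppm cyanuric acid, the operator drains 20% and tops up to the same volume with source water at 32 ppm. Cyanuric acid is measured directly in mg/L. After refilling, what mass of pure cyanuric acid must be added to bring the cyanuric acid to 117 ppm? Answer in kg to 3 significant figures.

Volume: 2440 m³ = 2,440,000 L.
After draining 20% and refilling: 130 × 0.80 + 32 × 0.20 = 110.4 ppm.
Deficit to target: 117 − 110.4 = 6.6 mg/L.
Mass: 6.6 mg/L × 2,440,000 L = 16,100 g cyanuric acid.

16.1 kg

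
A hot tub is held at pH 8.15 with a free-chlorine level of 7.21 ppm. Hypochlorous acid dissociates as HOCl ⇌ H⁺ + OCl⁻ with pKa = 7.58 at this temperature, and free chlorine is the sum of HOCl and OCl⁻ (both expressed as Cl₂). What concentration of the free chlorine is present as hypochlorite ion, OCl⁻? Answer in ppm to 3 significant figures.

[OCl⁻]/[HOCl] = 10^(pH − pKa) = 10^(8.15 − 7.58) = 10^0.57 = 3.715.
Fraction as HOCl = 1 / (1 + 3.715) = 0.2121.
OCl⁻ = (1 − 0.2121) × 7.21 ppm = 5.681 ppm.

5.68 ppm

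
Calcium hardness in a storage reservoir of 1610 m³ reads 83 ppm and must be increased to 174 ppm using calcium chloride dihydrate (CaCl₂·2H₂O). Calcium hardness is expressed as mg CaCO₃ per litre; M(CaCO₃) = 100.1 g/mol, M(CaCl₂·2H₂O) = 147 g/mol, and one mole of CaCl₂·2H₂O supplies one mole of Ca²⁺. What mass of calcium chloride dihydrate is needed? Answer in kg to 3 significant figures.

215 kg

Volume: 1610 m³ = 1,610,000 L.
Hardness to add: (174 − 83) = 91 mg/L as CaCO₃ × 1,610,000 L = 146,500 g as CaCO₃.
Moles of Ca²⁺ (1 mol Ca²⁺ ≡ 1 mol CaCO₃): 146,500 / 100.1 g/mol = 1464 mol.
Mass of CaCl₂·2H₂O: 1464 × 147 = 215,200 g.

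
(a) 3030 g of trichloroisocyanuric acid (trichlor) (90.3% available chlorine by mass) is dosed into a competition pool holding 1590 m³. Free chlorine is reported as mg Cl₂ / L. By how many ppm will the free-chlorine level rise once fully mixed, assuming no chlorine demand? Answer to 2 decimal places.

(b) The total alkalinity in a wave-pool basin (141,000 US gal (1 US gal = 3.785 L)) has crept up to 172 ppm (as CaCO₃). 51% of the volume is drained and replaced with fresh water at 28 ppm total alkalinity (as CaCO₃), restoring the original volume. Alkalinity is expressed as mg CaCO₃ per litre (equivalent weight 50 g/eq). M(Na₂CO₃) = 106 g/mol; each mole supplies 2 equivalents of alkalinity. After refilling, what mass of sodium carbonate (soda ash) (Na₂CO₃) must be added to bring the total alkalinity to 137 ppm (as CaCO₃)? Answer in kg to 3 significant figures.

(a) Volume: 1590 m³ = 1,590,000 L.
(a) Available chlorine delivered: 3030 g × 0.903 = 2736 g as Cl₂.
(a) Concentration rise: 2736 g / 1,590,000 L = 1.721 mg/L = 1.72 ppm.

(b) Volume: 141,000 US gal × 3.785 L/gal = 533,685 L.
(b) After draining 51% and refilling: 172 × 0.49 + 28 × 0.51 = 98.56 ppm.
(b) Deficit to target: 137 − 98.56 = 38.44 mg/L.
(b) As CaCO₃: 38.44 mg/L × 533,685 L = 20,510 g; ÷ 50 g/eq ÷ 2 = 205.1 mol Na₂CO₃.
(b) Mass: 205.1 × 106 = 21,750 g.

(a) 1.72 ppm; (b) 21.7 kg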